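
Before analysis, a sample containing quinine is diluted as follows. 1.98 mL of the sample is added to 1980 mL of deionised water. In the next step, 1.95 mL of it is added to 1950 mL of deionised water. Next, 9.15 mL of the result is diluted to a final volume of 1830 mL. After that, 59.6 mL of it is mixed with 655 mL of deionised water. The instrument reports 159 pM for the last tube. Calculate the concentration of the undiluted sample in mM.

Overall dilution factor = 1001 × 1001 × 200 × 11.99 = 2.40 × 10⁹.
Original = 159 pM × 2.40 × 10⁹ = 3.82 × 10¹¹ pM = 382 mM.

382 mM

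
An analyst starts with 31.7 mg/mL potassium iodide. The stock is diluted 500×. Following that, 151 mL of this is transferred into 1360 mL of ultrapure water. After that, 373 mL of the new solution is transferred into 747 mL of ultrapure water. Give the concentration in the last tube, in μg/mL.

2.11 μg/mL

Overall dilution factor = 500 × 10.01 × 3.003 = 1.50 × 10⁴.
31.7 mg/mL / 1.50 × 10⁴ = 2.11 × 10⁻³ mg/mL = 2.11 μg/mL.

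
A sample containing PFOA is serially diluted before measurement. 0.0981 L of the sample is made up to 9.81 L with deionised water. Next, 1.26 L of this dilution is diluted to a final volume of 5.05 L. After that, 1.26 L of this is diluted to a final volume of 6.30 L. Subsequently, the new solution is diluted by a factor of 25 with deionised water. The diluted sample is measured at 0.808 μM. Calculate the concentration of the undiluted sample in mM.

Overall dilution factor = 100 × 4.008 × 5 × 25 = 5.01 × 10⁴.
Original = 0.808 μM × 5.01 × 10⁴ = 4.05 × 10⁴ μM = 40.5 mM.

40.5 mM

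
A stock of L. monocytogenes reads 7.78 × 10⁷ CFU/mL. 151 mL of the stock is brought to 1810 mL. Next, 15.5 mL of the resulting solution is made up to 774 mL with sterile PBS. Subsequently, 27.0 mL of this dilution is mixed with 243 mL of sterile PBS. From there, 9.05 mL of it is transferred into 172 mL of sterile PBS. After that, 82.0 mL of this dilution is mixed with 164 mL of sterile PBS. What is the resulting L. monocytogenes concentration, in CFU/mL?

217 CFU/mL

Overall dilution factor = 11.99 × 49.94 × 10 × 20.01 × 3 = 3.59 × 10⁵.
7.78 × 10⁷ CFU/mL / 3.59 × 10⁵ = 217 CFU/mL.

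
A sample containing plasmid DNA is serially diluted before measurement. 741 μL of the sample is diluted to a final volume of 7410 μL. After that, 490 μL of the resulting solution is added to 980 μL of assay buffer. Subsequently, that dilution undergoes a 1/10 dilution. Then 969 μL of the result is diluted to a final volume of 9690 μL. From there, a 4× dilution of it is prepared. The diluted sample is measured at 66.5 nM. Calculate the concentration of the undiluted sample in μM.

798 μM

Overall dilution factor = 10 × 3 × 10 × 10 × 4 = 1.20 × 10⁴.
Original = 66.5 nM × 1.20 × 10⁴ = 7.98 × 10⁵ nM = 798 μM.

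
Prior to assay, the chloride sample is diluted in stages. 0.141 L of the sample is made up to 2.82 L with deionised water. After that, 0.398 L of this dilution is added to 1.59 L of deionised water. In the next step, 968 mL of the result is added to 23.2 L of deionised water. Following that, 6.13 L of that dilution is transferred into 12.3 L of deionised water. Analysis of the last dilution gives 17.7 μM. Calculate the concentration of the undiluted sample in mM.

Overall dilution factor = 20 × 4.995 × 24.97 × 3.007 = 7499.
Original = 17.7 μM × 7499 = 1.33 × 10⁵ μM = 133 mM.

133 mM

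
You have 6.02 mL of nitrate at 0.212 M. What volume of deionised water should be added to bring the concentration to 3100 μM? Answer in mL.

406 mL

3100 μM = 3.10 × 10⁻³ M.
V₂ = C₁V₁/C₂ = 0.212 × 6.02 / 3.10 × 10⁻³ = 412 mL.
Diluent to add = V₂ − V₁ = 412 − 6.02 = 406 mL.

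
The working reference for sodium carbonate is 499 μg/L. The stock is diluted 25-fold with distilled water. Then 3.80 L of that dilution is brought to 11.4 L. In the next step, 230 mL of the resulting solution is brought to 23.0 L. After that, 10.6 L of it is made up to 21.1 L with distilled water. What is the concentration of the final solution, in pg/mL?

33.4 pg/mL

Overall dilution factor = 25 × 3 × 100 × 1.991 = 1.49 × 10⁴.
499 μg/L / 1.49 × 10⁴ = 0.0334 μg/L = 33.4 pg/mL.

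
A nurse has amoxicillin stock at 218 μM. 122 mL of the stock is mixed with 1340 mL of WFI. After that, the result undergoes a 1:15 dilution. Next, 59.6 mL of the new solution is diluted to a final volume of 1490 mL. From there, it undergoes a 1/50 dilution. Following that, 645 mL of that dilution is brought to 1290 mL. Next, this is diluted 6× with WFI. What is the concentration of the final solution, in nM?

0.0809 nM

Overall dilution factor = 11.98 × 15 × 25 × 50 × 2 × 6 = 2.70 × 10⁶.
218 μM / 2.70 × 10⁶ = 8.09 × 10⁻⁵ μM = 0.0809 nM.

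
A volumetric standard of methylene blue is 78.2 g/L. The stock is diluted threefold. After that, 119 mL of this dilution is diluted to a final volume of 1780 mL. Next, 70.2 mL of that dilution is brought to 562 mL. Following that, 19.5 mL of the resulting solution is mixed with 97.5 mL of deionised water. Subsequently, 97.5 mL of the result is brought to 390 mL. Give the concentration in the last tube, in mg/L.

Overall dilution factor = 3 × 14.96 × 8.006 × 6 × 4 = 8622.
78.2 g/L / 8622 = 9.07 × 10⁻³ g/L = 9.07 mg/L.

9.07 mg/L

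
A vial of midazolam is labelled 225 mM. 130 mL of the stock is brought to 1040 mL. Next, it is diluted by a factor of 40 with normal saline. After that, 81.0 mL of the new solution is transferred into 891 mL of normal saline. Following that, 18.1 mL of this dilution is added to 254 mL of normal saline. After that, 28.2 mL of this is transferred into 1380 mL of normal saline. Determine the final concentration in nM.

78.1 nM

Overall dilution factor = 8 × 40 × 12 × 15.03 × 49.94 = 2.88 × 10⁶.
225 mM / 2.88 × 10⁶ = 7.81 × 10⁻⁵ mM = 78.1 nM.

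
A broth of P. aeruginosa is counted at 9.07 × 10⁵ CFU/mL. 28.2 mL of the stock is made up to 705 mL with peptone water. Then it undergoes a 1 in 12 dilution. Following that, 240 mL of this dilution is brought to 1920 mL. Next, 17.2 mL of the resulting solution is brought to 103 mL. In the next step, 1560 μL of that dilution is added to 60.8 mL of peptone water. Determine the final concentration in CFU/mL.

1.58 CFU/mL

Overall dilution factor = 25 × 12 × 8 × 5.988 × 39.97 = 5.75 × 10⁵.
9.07 × 10⁵ CFU/mL / 5.75 × 10⁵ = 1.58 CFU/mL.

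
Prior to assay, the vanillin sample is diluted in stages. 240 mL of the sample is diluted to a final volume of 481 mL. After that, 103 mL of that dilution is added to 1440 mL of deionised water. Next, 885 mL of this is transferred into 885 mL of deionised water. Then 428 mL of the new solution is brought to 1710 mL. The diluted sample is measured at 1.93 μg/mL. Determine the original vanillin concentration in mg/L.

463 mg/L

Overall dilution factor = 2.004 × 14.98 × 2 × 3.995 = 240.
Original = 1.93 μg/mL × 240 = 463 μg/mL = 463 mg/L.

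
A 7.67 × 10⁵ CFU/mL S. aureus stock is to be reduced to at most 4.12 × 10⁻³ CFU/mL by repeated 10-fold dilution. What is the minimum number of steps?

9

Need 10ⁿ ≥ 1.86 × 10⁸, so n ≥ log(1.86 × 10⁸)/log(10) = 8.27.
Minimum whole steps: n = 9.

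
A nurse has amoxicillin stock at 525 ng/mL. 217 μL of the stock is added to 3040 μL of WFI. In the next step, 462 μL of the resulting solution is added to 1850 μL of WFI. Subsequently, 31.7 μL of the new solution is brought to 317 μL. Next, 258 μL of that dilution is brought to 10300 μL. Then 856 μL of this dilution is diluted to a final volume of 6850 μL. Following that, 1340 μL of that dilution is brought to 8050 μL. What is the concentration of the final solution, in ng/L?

Overall dilution factor = 15.01 × 5.004 × 10 × 39.92 × 8.002 × 6.007 = 1.44 × 10⁶.
525 ng/mL / 1.44 × 10⁶ = 3.64 × 10⁻⁴ ng/mL = 0.364 ng/L.

0.364 ng/L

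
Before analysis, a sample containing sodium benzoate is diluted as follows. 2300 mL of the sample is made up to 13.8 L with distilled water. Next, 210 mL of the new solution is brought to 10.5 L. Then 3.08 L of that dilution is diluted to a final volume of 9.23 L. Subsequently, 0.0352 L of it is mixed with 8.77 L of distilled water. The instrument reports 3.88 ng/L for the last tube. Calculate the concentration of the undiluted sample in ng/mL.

873 ng/mL

Overall dilution factor = 6 × 50 × 2.997 × 250.1 = 2.25 × 10⁵.
Original = 3.88 ng/L × 2.25 × 10⁵ = 8.73 × 10⁵ ng/L = 873 ng/mL.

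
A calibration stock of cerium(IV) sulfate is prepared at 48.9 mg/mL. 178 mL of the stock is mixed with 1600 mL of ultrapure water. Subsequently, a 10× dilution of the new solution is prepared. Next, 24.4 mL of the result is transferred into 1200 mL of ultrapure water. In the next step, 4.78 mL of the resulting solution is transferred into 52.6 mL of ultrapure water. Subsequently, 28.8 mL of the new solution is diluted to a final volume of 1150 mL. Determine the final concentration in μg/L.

Overall dilution factor = 9.989 × 10 × 50.18 × 12.00 × 39.93 = 2.40 × 10⁶.
48.9 mg/mL / 2.40 × 10⁶ = 2.04 × 10⁻⁵ mg/mL = 20.4 μg/L.

20.4 μg/L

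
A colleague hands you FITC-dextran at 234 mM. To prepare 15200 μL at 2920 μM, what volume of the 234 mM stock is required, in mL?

0.190 mL

2920 μM = 2.92 mM.
V₁ = C₂V₂/C₁ = 2.92 × 15200 / 234 = 190 μL = 0.190 mL.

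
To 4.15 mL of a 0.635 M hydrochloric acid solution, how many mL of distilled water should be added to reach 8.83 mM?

8.83 mM = 8.83 × 10⁻³ M.
V₂ = C₁V₁/C₂ = 0.635 × 4.15 / 8.83 × 10⁻³ = 298 mL.
Diluent to add = V₂ − V₁ = 298 − 4.15 = 294 mL.

294 mL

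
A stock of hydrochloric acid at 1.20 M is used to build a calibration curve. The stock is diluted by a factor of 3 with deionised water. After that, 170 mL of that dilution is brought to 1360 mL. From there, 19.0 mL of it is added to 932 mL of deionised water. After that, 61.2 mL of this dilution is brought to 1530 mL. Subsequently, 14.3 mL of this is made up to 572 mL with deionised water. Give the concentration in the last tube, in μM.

0.999 μM

Overall dilution factor = 3 × 8 × 50.05 × 25 × 40 = 1.20 × 10⁶.
1.20 M / 1.20 × 10⁶ = 9.99 × 10⁻⁷ M = 0.999 μM.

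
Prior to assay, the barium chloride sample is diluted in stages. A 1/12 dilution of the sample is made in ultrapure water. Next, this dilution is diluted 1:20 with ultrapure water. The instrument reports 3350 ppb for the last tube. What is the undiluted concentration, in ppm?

804 ppm

Overall dilution factor = 12 × 20 = 240.
Original = 3350 ppb × 240 = 8.04 × 10⁵ ppb = 804 ppm.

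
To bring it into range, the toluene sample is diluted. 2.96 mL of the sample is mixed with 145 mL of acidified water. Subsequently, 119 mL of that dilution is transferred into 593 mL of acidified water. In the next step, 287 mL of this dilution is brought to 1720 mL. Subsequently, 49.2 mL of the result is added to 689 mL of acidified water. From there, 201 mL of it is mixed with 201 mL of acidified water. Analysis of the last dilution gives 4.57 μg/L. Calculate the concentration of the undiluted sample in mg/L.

Overall dilution factor = 49.99 × 5.983 × 5.993 × 15.00 × 2 = 5.38 × 10⁴.
Original = 4.57 μg/L × 5.38 × 10⁴ = 2.46 × 10⁵ μg/L = 246 mg/L.

246 mg/L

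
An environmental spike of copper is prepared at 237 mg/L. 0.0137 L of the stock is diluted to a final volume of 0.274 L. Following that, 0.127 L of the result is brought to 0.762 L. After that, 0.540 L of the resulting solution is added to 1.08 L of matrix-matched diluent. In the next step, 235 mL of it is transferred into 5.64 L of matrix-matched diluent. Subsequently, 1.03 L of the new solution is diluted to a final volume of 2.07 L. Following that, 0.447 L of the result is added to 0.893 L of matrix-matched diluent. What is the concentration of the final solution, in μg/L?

4.37 μg/L

Overall dilution factor = 20 × 6 × 3 × 25 × 2.010 × 2.998 = 5.42 × 10⁴.
237 mg/L / 5.42 × 10⁴ = 4.37 × 10⁻³ mg/L = 4.37 μg/L.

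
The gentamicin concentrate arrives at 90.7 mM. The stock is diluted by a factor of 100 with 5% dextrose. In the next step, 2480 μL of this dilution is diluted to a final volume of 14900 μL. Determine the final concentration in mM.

0.151 mM

Overall dilution factor = 100 × 6.008 = 601.
90.7 mM / 601 = 0.151 mM.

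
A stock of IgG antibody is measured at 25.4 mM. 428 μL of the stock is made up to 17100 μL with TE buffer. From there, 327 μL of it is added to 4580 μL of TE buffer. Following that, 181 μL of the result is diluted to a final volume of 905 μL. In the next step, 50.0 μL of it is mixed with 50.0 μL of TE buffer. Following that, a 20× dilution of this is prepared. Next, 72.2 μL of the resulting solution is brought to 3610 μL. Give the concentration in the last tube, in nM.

4.24 nM

Overall dilution factor = 39.95 × 15.01 × 5 × 2 × 20 × 50 = 6.00 × 10⁶.
25.4 mM / 6.00 × 10⁶ = 4.24 × 10⁻⁶ mM = 4.24 nM.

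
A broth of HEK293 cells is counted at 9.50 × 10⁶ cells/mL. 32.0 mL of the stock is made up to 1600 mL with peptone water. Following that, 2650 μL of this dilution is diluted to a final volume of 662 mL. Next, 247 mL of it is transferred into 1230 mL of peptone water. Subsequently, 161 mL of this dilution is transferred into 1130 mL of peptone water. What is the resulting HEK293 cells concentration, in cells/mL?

Overall dilution factor = 50 × 249.8 × 5.980 × 8.019 = 5.99 × 10⁵.
9.50 × 10⁶ cells/mL / 5.99 × 10⁵ = 15.9 cells/mL.

15.9 cells/mL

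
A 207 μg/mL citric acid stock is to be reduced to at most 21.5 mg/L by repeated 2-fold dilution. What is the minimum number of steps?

Need 2ⁿ ≥ 9.63, so n ≥ log(9.63)/log(2) = 3.27.
Minimum whole steps: n = 4.

4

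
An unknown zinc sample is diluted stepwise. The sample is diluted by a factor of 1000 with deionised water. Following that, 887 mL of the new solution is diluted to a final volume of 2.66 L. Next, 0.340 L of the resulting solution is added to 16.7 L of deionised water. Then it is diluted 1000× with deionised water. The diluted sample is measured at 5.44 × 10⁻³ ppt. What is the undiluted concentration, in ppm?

Overall dilution factor = 1000 × 2.999 × 50.12 × 1000 = 1.50 × 10⁸.
Original = 5.44 × 10⁻³ ppt × 1.50 × 10⁸ = 8.18 × 10⁵ ppt = 0.818 ppm.

0.818 ppm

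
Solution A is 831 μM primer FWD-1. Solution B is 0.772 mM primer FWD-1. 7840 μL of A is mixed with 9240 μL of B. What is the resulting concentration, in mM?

C_B = 0.772 mM = 772 μM.
C_mix = (C_A·V_A + C_B·V_B)/(V_A + V_B) = (831×7840 + 772×9240) / 17080 = 799 μM = 0.799 mM.

0.799 mM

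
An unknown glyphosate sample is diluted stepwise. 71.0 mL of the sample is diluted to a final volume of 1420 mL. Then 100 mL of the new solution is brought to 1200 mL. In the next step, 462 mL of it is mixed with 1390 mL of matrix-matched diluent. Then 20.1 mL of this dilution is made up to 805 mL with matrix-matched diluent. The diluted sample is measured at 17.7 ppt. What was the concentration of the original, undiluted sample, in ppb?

Overall dilution factor = 20 × 12 × 4.009 × 40.05 = 3.85 × 10⁴.
Original = 17.7 ppt × 3.85 × 10⁴ = 6.82 × 10⁵ ppt = 682 ppb.

682 ppb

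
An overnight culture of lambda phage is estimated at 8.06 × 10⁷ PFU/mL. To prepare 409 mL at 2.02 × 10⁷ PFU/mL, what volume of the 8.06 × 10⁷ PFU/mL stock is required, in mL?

V₁ = C₂V₂/C₁ = 2.02 × 10⁷ × 409 / 8.06 × 10⁷ = 103 mL.

103 mL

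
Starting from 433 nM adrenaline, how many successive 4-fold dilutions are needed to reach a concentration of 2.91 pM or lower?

9

Need 4ⁿ ≥ 1.49 × 10⁵, so n ≥ log(1.49 × 10⁵)/log(4) = 8.59.
Minimum whole steps: n = 9.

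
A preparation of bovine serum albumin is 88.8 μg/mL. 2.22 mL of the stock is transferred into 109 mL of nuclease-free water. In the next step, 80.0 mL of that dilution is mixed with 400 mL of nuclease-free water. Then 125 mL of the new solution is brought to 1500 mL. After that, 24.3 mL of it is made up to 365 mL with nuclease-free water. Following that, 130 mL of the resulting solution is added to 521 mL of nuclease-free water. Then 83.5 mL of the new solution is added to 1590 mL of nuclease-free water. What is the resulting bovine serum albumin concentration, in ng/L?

Overall dilution factor = 50.10 × 6 × 12 × 15.02 × 5.008 × 20.04 = 5.44 × 10⁶.
88.8 μg/mL / 5.44 × 10⁶ = 1.63 × 10⁻⁵ μg/mL = 16.3 ng/L.

16.3 ng/L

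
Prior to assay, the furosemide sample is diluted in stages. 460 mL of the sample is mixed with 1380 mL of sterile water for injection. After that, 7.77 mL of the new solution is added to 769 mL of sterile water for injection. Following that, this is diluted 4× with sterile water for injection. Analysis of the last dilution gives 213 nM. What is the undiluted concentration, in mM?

0.341 mM

Overall dilution factor = 4 × 99.97 × 4 = 1600.
Original = 213 nM × 1600 = 3.41 × 10⁵ nM = 0.341 mM.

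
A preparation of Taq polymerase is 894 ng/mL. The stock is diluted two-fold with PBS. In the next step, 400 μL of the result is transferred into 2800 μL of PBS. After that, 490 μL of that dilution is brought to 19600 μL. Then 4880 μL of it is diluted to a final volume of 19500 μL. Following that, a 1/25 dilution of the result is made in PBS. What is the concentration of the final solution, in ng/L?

Overall dilution factor = 2 × 8 × 40 × 3.996 × 25 = 6.39 × 10⁴.
894 ng/mL / 6.39 × 10⁴ = 0.0140 ng/mL = 14.0 ng/L.

14.0 ng/L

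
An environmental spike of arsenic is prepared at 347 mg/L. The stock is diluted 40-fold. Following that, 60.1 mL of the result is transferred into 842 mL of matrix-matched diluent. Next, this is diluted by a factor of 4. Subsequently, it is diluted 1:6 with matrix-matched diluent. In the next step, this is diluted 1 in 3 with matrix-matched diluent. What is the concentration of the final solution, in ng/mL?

Overall dilution factor = 40 × 15.01 × 4 × 6 × 3 = 4.32 × 10⁴.
347 mg/L / 4.32 × 10⁴ = 8.03 × 10⁻³ mg/L = 8.03 ng/mL.

8.03 ng/mL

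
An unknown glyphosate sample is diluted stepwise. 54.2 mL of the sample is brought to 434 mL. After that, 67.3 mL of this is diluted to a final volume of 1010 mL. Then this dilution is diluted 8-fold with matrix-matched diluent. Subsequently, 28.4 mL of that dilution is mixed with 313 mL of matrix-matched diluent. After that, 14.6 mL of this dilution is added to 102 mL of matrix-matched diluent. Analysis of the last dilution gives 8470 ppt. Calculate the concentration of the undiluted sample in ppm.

782 ppm

Overall dilution factor = 8.007 × 15.01 × 8 × 12.02 × 7.986 = 9.23 × 10⁴.
Original = 8470 ppt × 9.23 × 10⁴ = 7.82 × 10⁸ ppt = 782 ppm.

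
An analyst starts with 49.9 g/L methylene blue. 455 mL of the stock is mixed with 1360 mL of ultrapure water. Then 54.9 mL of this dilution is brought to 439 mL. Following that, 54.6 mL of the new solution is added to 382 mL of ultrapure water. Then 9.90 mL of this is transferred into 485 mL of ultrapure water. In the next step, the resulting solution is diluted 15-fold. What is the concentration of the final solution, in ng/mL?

261 ng/mL

Overall dilution factor = 3.989 × 7.996 × 7.996 × 49.99 × 15 = 1.91 × 10⁵.
49.9 g/L / 1.91 × 10⁵ = 2.61 × 10⁻⁴ g/L = 261 ng/mL.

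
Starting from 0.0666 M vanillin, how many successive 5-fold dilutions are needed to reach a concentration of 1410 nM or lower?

Need 5ⁿ ≥ 4.72 × 10⁴, so n ≥ log(4.72 × 10⁴)/log(5) = 6.69.
Minimum whole steps: n = 7.

7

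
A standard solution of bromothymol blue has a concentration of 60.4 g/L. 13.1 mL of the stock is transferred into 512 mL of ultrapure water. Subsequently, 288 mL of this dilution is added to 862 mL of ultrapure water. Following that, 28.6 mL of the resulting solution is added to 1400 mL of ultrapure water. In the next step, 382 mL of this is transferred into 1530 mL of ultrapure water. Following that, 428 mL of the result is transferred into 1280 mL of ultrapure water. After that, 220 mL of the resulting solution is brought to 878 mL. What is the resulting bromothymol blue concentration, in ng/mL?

94.8 ng/mL

Overall dilution factor = 40.08 × 3.993 × 49.95 × 5.005 × 3.991 × 3.991 = 6.37 × 10⁵.
60.4 g/L / 6.37 × 10⁵ = 9.48 × 10⁻⁵ g/L = 94.8 ng/mL.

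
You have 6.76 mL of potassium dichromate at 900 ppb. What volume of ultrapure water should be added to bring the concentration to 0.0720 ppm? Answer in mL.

0.0720 ppm = 72.0 ppb.
V₂ = C₁V₁/C₂ = 900 × 6.76 / 72.0 = 84.5 mL.
Diluent to add = V₂ − V₁ = 84.5 − 6.76 = 77.7 mL.

77.7 mL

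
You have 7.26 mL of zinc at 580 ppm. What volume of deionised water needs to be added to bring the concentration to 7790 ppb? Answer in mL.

7790 ppb = 7.79 ppm.
V₂ = C₁V₁/C₂ = 580 × 7.26 / 7.79 = 541 mL.
Diluent to add = V₂ − V₁ = 541 − 7.26 = 533 mL.

533 mL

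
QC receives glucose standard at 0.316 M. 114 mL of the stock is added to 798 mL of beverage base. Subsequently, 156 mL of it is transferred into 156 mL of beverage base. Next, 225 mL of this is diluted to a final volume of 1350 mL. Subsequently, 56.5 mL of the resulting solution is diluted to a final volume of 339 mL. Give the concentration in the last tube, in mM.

Overall dilution factor = 8 × 2 × 6 × 6 = 576.
0.316 M / 576 = 5.49 × 10⁻⁴ M = 0.549 mM.

0.549 mM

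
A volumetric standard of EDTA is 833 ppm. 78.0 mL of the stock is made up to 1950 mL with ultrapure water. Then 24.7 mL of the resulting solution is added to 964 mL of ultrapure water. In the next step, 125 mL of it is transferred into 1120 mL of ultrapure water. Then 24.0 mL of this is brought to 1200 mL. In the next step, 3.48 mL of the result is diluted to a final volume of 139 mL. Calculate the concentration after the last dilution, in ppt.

41.8 ppt

Overall dilution factor = 25 × 40.03 × 9.960 × 50 × 39.94 = 1.99 × 10⁷.
833 ppm / 1.99 × 10⁷ = 4.18 × 10⁻⁵ ppm = 41.8 ppt.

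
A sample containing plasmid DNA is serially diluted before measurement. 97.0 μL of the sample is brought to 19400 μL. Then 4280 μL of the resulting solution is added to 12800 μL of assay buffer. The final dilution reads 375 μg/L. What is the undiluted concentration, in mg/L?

Overall dilution factor = 200 × 3.991 = 798.
Original = 375 μg/L × 798 = 2.99 × 10⁵ μg/L = 299 mg/L.

299 mg/L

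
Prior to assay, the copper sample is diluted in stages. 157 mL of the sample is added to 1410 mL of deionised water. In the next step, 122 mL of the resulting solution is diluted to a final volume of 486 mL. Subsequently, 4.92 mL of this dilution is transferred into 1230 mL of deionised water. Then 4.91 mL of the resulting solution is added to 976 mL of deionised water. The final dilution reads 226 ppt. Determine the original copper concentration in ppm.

Overall dilution factor = 9.981 × 3.984 × 251 × 199.8 = 1.99 × 10⁶.
Original = 226 ppt × 1.99 × 10⁶ = 4.51 × 10⁸ ppt = 451 ppm.

451 ppm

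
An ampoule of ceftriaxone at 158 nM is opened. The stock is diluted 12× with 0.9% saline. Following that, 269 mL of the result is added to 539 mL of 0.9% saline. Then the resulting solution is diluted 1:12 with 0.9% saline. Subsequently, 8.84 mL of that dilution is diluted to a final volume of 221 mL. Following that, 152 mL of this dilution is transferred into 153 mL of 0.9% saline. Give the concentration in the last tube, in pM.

7.28 pM

Overall dilution factor = 12 × 3.004 × 12 × 25 × 2.007 = 2.17 × 10⁴.
158 nM / 2.17 × 10⁴ = 7.28 × 10⁻³ nM = 7.28 pM.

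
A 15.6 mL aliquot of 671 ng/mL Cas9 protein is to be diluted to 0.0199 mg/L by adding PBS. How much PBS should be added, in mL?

0.0199 mg/L = 19.9 ng/mL.
V₂ = C₁V₁/C₂ = 671 × 15.6 / 19.9 = 526 mL.
Diluent to add = V₂ − V₁ = 526 − 15.6 = 510 mL.

510 mL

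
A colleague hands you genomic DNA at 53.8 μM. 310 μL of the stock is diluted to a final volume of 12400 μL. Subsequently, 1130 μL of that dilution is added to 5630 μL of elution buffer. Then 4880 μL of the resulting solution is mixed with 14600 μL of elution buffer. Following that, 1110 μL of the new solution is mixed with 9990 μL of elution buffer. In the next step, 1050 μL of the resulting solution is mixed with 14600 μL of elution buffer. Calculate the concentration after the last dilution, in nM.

0.378 nM

Overall dilution factor = 40 × 5.982 × 3.992 × 10 × 14.90 = 1.42 × 10⁵.
53.8 μM / 1.42 × 10⁵ = 3.78 × 10⁻⁴ μM = 0.378 nM.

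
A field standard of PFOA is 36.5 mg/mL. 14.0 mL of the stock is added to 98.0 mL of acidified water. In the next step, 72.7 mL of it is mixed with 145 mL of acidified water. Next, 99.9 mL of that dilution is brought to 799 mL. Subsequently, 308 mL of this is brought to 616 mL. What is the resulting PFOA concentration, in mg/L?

Overall dilution factor = 8 × 2.994 × 7.998 × 2 = 383.
36.5 mg/mL / 383 = 0.0953 mg/mL = 95.3 mg/L.

95.3 mg/L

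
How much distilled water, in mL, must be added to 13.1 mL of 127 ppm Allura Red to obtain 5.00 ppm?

320 mL

V₂ = C₁V₁/C₂ = 127 × 13.1 / 5.00 = 333 mL.
Diluent to add = V₂ − V₁ = 333 − 13.1 = 320 mL.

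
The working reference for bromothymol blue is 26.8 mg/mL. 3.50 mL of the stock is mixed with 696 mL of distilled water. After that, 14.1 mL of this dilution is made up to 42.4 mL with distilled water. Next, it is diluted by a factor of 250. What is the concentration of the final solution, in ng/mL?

178 ng/mL

Overall dilution factor = 199.9 × 3.007 × 250 = 1.50 × 10⁵.
26.8 mg/mL / 1.50 × 10⁵ = 1.78 × 10⁻⁴ mg/mL = 178 ng/mL.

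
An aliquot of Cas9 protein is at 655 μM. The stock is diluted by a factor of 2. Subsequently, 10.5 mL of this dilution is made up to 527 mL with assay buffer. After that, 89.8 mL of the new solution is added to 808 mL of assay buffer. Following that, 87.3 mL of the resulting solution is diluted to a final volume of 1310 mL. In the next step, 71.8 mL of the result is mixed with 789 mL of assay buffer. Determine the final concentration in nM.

3.63 nM

Overall dilution factor = 2 × 50.19 × 9.998 × 15.01 × 11.99 = 1.81 × 10⁵.
655 μM / 1.81 × 10⁵ = 3.63 × 10⁻³ μM = 3.63 nM.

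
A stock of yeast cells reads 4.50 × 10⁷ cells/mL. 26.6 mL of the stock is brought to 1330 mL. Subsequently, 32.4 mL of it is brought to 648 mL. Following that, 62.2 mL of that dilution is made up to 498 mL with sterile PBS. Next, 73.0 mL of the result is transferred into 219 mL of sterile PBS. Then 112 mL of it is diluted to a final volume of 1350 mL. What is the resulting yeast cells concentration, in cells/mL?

Overall dilution factor = 50 × 20 × 8.006 × 4 × 12.05 = 3.86 × 10⁵.
4.50 × 10⁷ cells/mL / 3.86 × 10⁵ = 117 cells/mL.

117 cells/mL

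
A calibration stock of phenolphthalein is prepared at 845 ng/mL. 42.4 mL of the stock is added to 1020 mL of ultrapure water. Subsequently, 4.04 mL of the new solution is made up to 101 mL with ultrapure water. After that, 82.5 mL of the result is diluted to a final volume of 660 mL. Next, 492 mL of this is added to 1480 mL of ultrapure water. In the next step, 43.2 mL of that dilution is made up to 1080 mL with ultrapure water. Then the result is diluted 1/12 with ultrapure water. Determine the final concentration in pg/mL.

Overall dilution factor = 25.06 × 25 × 8 × 4.008 × 25 × 12 = 6.03 × 10⁶.
845 ng/mL / 6.03 × 10⁶ = 1.40 × 10⁻⁴ ng/mL = 0.140 pg/mL.

0.140 pg/mL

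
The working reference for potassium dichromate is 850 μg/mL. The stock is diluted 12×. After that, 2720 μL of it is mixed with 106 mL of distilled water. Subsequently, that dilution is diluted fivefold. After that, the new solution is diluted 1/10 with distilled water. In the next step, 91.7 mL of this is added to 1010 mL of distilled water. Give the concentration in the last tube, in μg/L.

Overall dilution factor = 12 × 39.97 × 5 × 10 × 12.01 = 2.88 × 10⁵.
850 μg/mL / 2.88 × 10⁵ = 2.95 × 10⁻³ μg/mL = 2.95 μg/L.

2.95 μg/L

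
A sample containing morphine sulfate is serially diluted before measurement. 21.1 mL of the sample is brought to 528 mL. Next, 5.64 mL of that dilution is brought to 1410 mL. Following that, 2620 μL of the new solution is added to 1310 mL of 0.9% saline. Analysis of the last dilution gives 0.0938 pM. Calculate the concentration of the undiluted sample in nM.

294 nM

Overall dilution factor = 25.02 × 250 × 501 = 3.13 × 10⁶.
Original = 0.0938 pM × 3.13 × 10⁶ = 2.94 × 10⁵ pM = 294 nM.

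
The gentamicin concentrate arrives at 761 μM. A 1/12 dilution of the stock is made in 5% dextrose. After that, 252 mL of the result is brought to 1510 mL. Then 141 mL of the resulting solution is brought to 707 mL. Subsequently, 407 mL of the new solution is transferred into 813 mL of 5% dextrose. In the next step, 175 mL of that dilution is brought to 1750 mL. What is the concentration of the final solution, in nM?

70.4 nM

Overall dilution factor = 12 × 5.992 × 5.014 × 2.998 × 10 = 1.08 × 10⁴.
761 μM / 1.08 × 10⁴ = 0.0704 μM = 70.4 nM.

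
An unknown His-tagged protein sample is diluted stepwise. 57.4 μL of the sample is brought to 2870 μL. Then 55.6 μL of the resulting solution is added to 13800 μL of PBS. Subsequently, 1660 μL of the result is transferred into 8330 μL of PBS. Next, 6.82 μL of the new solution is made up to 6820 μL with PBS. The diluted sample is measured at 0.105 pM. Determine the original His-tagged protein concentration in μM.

Overall dilution factor = 50 × 249.2 × 6.018 × 1000 = 7.50 × 10⁷.
Original = 0.105 pM × 7.50 × 10⁷ = 7.87 × 10⁶ pM = 7.87 μM.

7.87 μM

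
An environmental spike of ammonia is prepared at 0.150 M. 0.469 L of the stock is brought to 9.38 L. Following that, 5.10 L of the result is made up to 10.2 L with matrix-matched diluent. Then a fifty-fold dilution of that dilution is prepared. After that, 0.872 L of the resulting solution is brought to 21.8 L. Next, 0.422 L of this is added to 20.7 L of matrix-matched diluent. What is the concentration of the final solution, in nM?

Overall dilution factor = 20 × 2 × 50 × 25 × 50.05 = 2.50 × 10⁶.
0.150 M / 2.50 × 10⁶ = 5.99 × 10⁻⁸ M = 59.9 nM.

59.9 nM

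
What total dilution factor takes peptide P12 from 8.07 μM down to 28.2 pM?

Factor = C₀/C_target = 8.07 μM / 28.2 pM = 2.86 × 10⁵.

2.86 × 10⁵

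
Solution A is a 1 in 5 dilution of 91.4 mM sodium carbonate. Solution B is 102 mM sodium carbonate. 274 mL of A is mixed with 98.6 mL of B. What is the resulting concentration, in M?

C_A = 91.4 mM / 5 = 18.3 mM.
C_mix = (C_A·V_A + C_B·V_B)/(V_A + V_B) = (18.3×274 + 102×98.6) / 372.6 = 40.4 mM = 0.0404 M.

0.0404 M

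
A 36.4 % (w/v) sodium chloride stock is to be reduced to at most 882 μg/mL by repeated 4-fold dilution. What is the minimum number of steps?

5

Need 4ⁿ ≥ 413, so n ≥ log(413)/log(4) = 4.34.
Minimum whole steps: n = 5.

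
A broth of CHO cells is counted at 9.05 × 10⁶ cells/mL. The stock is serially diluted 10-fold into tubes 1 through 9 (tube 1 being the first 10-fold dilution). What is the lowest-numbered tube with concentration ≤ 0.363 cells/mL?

tube 8

Tube n has concentration 9.05 × 10⁶ cells/mL / 10ⁿ.
Need 10ⁿ ≥ 9.05 × 10⁶ cells/mL / 0.363 cells/mL = 2.49 × 10⁷, so n ≥ 7.40.
First such tube: n = 8.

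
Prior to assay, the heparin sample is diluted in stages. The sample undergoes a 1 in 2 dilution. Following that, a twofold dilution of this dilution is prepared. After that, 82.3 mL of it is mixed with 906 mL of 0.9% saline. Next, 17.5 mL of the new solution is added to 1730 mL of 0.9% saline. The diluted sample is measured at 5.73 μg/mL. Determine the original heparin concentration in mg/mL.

Overall dilution factor = 2 × 2 × 12.01 × 99.86 = 4797.
Original = 5.73 μg/mL × 4797 = 2.75 × 10⁴ μg/mL = 27.5 mg/mL.

27.5 mg/mL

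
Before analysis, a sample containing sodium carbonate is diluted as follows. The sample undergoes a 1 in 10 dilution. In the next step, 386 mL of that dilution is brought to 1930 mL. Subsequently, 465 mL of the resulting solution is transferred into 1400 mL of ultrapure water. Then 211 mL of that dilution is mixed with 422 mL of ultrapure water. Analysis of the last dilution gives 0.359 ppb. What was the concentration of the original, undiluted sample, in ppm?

Overall dilution factor = 10 × 5 × 4.011 × 3 = 602.
Original = 0.359 ppb × 602 = 216 ppb = 0.216 ppm.

0.216 ppm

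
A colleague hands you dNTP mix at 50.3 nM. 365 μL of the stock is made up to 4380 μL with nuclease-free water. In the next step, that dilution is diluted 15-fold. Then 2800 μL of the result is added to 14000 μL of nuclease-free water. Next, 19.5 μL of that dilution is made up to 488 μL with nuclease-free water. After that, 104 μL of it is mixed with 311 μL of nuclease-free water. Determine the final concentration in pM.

0.466 pM

Overall dilution factor = 12 × 15 × 6 × 25.03 × 3.990 = 1.08 × 10⁵.
50.3 nM / 1.08 × 10⁵ = 4.66 × 10⁻⁴ nM = 0.466 pM.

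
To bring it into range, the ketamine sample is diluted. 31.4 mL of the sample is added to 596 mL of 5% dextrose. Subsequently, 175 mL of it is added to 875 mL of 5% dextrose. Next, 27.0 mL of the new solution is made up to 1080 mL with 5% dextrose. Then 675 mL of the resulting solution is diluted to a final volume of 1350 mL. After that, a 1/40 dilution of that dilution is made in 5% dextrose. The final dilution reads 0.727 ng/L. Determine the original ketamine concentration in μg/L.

Overall dilution factor = 19.98 × 6 × 40 × 2 × 40 = 3.84 × 10⁵.
Original = 0.727 ng/L × 3.84 × 10⁵ = 2.79 × 10⁵ ng/L = 279 μg/L.

279 μg/L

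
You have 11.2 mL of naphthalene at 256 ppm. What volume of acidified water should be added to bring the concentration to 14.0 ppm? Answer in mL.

194 mL

V₂ = C₁V₁/C₂ = 256 × 11.2 / 14.0 = 205 mL.
Diluent to add = V₂ − V₁ = 205 − 11.2 = 194 mL.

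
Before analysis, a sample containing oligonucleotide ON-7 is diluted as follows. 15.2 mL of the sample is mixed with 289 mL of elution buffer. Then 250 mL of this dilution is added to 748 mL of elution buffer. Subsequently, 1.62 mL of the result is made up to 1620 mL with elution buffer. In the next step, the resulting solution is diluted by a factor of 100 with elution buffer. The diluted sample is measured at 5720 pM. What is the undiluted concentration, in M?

0.0457 M

Overall dilution factor = 20.01 × 3.992 × 1000 × 100 = 7.99 × 10⁶.
Original = 5720 pM × 7.99 × 10⁶ = 4.57 × 10¹⁰ pM = 0.0457 M.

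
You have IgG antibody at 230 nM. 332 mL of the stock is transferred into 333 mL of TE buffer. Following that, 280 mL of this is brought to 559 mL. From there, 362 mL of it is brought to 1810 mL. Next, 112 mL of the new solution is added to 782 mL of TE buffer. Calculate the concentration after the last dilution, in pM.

1440 pM

Overall dilution factor = 2.003 × 1.996 × 5 × 7.982 = 160.
230 nM / 160 = 1.44 nM = 1440 pM.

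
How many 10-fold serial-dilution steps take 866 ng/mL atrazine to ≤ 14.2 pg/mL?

Need 10ⁿ ≥ 6.10 × 10⁴, so n ≥ log(6.10 × 10⁴)/log(10) = 4.79.
Minimum whole steps: n = 5.

5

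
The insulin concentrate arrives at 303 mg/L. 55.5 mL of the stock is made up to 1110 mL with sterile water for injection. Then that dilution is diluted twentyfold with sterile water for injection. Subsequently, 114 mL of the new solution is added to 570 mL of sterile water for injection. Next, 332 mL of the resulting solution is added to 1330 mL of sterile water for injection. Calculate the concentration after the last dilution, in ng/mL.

25.2 ng/mL

Overall dilution factor = 20 × 20 × 6 × 5.006 = 1.20 × 10⁴.
303 mg/L / 1.20 × 10⁴ = 0.0252 mg/L = 25.2 ng/mL.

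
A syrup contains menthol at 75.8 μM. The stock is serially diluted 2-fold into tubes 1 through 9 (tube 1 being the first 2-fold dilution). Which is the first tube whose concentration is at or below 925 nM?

tube 7

Tube n has concentration 75.8 μM / 2ⁿ.
Need 2ⁿ ≥ 75.8 μM / 925 nM = 81.9, so n ≥ 6.36.
First such tube: n = 7.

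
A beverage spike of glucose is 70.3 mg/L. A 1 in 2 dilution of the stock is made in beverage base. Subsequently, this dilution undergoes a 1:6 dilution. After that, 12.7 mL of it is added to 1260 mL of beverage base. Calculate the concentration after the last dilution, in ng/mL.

58.5 ng/mL

Overall dilution factor = 2 × 6 × 100.2 = 1203.
70.3 mg/L / 1203 = 0.0585 mg/L = 58.5 ng/mL.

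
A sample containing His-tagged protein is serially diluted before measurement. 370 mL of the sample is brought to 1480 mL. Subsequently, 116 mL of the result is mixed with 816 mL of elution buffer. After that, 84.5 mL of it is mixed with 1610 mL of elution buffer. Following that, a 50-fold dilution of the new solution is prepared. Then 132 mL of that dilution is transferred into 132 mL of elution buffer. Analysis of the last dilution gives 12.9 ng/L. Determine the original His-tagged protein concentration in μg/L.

831 μg/L

Overall dilution factor = 4 × 8.034 × 20.05 × 50 × 2 = 6.44 × 10⁴.
Original = 12.9 ng/L × 6.44 × 10⁴ = 8.31 × 10⁵ ng/L = 831 μg/L.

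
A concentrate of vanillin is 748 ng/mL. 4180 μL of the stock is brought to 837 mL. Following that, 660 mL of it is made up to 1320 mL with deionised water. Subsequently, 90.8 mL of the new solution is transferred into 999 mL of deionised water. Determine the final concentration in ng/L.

Overall dilution factor = 200.2 × 2 × 12.00 = 4807.
748 ng/mL / 4807 = 0.156 ng/mL = 156 ng/L.

156 ng/L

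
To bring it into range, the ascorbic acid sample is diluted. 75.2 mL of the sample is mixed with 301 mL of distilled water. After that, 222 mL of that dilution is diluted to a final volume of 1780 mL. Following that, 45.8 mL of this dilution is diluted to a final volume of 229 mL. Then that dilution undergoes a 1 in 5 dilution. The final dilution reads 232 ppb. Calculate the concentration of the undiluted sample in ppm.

233 ppm

Overall dilution factor = 5.003 × 8.018 × 5 × 5 = 1003.
Original = 232 ppb × 1003 = 2.33 × 10⁵ ppb = 233 ppm.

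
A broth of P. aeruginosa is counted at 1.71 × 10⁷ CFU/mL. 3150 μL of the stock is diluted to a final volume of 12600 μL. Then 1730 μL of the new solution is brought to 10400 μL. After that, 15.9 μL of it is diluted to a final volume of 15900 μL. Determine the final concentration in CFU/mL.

711 CFU/mL

Overall dilution factor = 4 × 6.012 × 1000 = 2.40 × 10⁴.
1.71 × 10⁷ CFU/mL / 2.40 × 10⁴ = 711 CFU/mL.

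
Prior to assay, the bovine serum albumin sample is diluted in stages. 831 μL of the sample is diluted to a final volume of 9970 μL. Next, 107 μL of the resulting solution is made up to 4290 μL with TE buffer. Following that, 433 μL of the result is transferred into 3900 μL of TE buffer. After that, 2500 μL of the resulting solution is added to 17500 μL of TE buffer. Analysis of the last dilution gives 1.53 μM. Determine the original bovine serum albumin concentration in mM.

58.9 mM

Overall dilution factor = 12.00 × 40.09 × 10.01 × 8 = 3.85 × 10⁴.
Original = 1.53 μM × 3.85 × 10⁴ = 5.89 × 10⁴ μM = 58.9 mM.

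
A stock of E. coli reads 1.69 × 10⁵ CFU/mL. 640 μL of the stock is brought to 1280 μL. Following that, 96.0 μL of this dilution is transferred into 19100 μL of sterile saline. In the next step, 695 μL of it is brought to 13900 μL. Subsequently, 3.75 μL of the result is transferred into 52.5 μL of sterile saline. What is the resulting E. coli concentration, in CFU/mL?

1.41 CFU/mL

Overall dilution factor = 2 × 200.0 × 20 × 15 = 1.20 × 10⁵.
1.69 × 10⁵ CFU/mL / 1.20 × 10⁵ = 1.41 CFU/mL.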